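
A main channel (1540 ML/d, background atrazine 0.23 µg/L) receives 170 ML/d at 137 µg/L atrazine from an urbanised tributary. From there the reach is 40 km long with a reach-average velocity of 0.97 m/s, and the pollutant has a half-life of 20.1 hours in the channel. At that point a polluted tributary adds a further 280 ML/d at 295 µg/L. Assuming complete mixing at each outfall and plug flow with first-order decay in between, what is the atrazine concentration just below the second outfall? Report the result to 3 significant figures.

49.5 µg/L

Mass balance: C = (1540·0.2300 + 170.0·137.0) / 1710 = 23640/1710 = 13.83 µg/L; combined flow 1710 ML/d.
Travel time t = 40·1000 / 0.97 = 41240 s = 11.45 h.
Half-life 20.1 h → k = ln 2 / 20.1 = 0.03448 h⁻¹ = 0.8276 d⁻¹.
Applying C = C₀e^(−kt): 13.83 × 0.6737 = 9.315 µg/L.
At the second outfall, C = (1710·9.315 + 280.0·295.0) / (1710 + 280.0) = 49.51 µg/L.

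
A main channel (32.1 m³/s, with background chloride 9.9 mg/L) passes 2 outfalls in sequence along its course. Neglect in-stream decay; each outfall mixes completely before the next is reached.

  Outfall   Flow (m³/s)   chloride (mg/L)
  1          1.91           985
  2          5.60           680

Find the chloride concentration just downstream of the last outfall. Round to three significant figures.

152 mg/L

After outfall 1: Q = 32.10 + 1.910 = 34.01 m³/s; C = (32.10·9.900 + 1.910·985.0)/34.01 = 64.66 mg/L.
After outfall 2: Q = 34.01 + 5.600 = 39.61 m³/s; C = (34.01·64.66 + 5.600·680.0)/39.61 = 151.7 mg/L.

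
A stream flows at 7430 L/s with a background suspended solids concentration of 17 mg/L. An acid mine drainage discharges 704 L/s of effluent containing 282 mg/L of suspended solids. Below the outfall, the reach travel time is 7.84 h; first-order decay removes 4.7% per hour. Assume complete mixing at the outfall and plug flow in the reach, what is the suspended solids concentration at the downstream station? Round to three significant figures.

27.4 mg/L

After mixing, C = (7430·17.00 + 704.0·282.0) / 8134 = 324800/8134 = 39.94 mg/L.
4.7%/h lost → k = −ln(1 − 0.047) = 0.04814 h⁻¹.
Decay over the reach: 39.94·exp(−kt) = 39.94·0.6856 = 27.38 mg/L.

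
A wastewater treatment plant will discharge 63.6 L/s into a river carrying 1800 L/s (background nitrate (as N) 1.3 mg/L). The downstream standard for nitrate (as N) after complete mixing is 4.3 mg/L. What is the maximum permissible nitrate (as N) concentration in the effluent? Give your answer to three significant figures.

89.2 mg/L

At the limit, (Qr·Cr + Qe·Cₑ)/(Qr + Qe) = 4.3:
Cₑ = (1864·4.3 − 1800·1.300) / 63.60 = 89.21 mg/L.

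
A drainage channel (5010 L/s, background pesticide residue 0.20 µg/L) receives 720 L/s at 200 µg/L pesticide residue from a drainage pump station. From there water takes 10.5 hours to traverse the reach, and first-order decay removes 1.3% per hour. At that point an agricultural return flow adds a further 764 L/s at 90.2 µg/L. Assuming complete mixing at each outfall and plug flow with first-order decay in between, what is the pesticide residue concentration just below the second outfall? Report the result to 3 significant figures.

30.1 µg/L

Flow-weighted average: C = (5010·0.2000 + 720.0·200.0) / 5730 = 145000/5730 = 25.31 µg/L; combined flow 5730 L/s.
1.3%/h lost → k = −ln(1 − 0.013) = 0.01309 h⁻¹.
Decay over the reach: 25.31·exp(−kt) = 25.31·0.8716 = 22.06 µg/L.
At the second outfall, C = (5730·22.06 + 764.0·90.20) / (5730 + 764.0) = 30.07 µg/L.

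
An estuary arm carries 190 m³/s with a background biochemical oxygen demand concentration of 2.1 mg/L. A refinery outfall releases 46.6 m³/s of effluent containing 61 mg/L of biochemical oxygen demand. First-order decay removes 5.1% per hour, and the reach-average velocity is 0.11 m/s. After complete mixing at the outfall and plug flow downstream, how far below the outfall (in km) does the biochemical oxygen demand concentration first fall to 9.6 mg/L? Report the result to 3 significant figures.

2.69 km

Mass balance: C = (190.0·2.100 + 46.60·61.00) / 236.6 = 3242/236.6 = 13.70 mg/L.
5.1%/h lost → k = −ln(1 − 0.051) = 0.05235 h⁻¹.
Set 13.70·exp(−k·t) = 9.6 → t = ln(13.70/9.6)/k = 24460 s = 6.795 h.
Distance = v·t = 0.11·24460 = 2691 m = 2.691 km.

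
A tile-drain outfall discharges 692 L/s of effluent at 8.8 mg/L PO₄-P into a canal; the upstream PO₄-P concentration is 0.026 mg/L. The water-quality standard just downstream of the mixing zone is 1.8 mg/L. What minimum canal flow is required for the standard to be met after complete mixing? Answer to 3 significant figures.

Set C_mix = 1.8: (Q·0.02600 + 692.0·8.800) / (Q + 692.0) = 1.8
→ Q = 692.0·(8.800 − 1.8)/(1.8 − 0.02600) = 2731 L/s.

2730 L/s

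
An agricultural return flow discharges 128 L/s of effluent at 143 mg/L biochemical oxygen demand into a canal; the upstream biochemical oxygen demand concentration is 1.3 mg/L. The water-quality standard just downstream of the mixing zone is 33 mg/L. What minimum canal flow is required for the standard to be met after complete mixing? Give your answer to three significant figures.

444 L/s

Set C_mix = 33: (Q·1.300 + 128.0·143.0) / (Q + 128.0) = 33
→ Q = 128.0·(143.0 − 33)/(33 − 1.300) = 444.2 L/s.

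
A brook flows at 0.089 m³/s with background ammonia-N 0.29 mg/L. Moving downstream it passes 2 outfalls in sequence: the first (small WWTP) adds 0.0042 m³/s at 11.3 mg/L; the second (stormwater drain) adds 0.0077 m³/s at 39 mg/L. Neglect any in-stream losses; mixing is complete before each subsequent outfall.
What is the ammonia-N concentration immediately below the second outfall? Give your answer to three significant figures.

After outfall 1: Q = 0.08900 + 0.004200 = 0.09320 m³/s; C = (0.08900·0.2900 + 0.004200·11.30)/0.09320 = 0.7862 mg/L.
After outfall 2: Q = 0.09320 + 0.007700 = 0.1009 m³/s; C = (0.09320·0.7862 + 0.007700·39.00)/0.1009 = 3.702 mg/L.

3.70 mg/L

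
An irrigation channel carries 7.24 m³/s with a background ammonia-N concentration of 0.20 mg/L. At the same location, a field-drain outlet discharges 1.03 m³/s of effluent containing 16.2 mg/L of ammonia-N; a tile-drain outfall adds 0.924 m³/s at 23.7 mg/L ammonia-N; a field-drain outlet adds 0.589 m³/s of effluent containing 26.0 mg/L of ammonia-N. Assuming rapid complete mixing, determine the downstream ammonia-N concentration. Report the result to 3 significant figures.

5.66 mg/L

After mixing, C = (7.240·0.2000 + 1.030·16.20 + 0.9240·23.70 + 0.5890·26.00) / 9.783 = 55.35/9.783 = 5.657 mg/L.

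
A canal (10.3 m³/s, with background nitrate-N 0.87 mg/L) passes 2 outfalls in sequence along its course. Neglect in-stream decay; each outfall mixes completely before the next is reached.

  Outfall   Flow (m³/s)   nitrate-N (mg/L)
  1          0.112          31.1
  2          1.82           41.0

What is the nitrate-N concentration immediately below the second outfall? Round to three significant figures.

7.12 mg/L

Outfall 1: combined Q = 10.41 m³/s; C = (10.30·0.8700 + 0.1120·31.10)/10.41 = 1.195 mg/L.
Outfall 2: combined Q = 12.23 m³/s; C = (10.41·1.195 + 1.820·41.00)/12.23 = 7.118 mg/L.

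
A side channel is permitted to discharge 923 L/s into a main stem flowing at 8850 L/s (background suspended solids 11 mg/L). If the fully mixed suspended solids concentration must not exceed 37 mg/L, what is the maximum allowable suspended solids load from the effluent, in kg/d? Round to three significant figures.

Mass balance at the limit: 8850·11.00 + 923.0·Cₑ = 9773·37 → Cₑ = 286.3 mg/L.
923.0 L/s = 0.9230 m³/s. Load = 0.9230 m³/s × 286.3 g/m³ × 86 400 s/d = 22830 kg/d.

22800 kg/d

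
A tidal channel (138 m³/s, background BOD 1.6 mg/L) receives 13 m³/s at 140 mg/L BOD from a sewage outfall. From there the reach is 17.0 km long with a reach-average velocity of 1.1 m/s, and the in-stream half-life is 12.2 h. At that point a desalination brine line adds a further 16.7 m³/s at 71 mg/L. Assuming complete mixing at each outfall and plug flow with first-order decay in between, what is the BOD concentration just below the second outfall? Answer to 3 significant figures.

After mixing, C = (138.0·1.600 + 13.00·140.0) / 151.0 = 2041/151.0 = 13.52 mg/L; combined flow 151.0 m³/s.
Travel time t = 17.0·1000 / 1.1 = 15450 s = 4.293 h.
Half-life 12.2 h → k = ln 2 / 12.2 = 0.05682 h⁻¹ = 1.364 d⁻¹.
Decay over the reach: 13.52·exp(−kt) = 13.52·0.7836 = 10.59 mg/L.
Second outfall: C = (151.0·10.59 + 16.70·71.00)/167.7 = 16.61 mg/L.

16.6 mg/L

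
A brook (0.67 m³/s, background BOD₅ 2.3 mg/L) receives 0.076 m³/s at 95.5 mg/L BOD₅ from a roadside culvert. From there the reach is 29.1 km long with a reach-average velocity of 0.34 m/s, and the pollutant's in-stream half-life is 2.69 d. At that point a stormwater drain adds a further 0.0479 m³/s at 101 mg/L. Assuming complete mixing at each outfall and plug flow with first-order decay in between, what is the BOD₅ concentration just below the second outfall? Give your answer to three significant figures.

14.7 mg/L

Mass balance: C = (0.6700·2.300 + 0.07600·95.50) / 0.7460 = 8.799/0.7460 = 11.79 mg/L; combined flow 0.7460 m³/s.
Travel time t = 29.1·1000 / 0.34 = 85590 s = 23.77 h.
Half-life 2.69 d → k = ln 2 / 2.69 = 0.2577 d⁻¹.
After decay, C = 11.79 × e^(−kt) = 11.79 × 0.7747 = 9.138 mg/L.
At the second outfall, C = (0.7460·9.138 + 0.04790·101.0) / (0.7460 + 0.04790) = 14.68 mg/L.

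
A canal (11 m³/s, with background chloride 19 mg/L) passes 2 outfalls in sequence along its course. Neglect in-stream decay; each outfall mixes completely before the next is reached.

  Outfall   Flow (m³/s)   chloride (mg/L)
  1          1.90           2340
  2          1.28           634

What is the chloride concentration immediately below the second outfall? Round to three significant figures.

386 mg/L

Outfall 1: combined Q = 12.90 m³/s; C = (11.00·19.00 + 1.900·2340)/12.90 = 360.9 mg/L.
Outfall 2: combined Q = 14.18 m³/s; C = (12.90·360.9 + 1.280·634.0)/14.18 = 385.5 mg/L.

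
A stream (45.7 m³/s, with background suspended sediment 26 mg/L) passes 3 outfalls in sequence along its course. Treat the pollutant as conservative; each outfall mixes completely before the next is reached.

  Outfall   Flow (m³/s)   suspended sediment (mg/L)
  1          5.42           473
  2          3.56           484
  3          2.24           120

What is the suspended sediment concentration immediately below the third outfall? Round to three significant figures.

After outfall 1: Q = 45.70 + 5.420 = 51.12 m³/s; C = (45.70·26.00 + 5.420·473.0)/51.12 = 73.39 mg/L.
After outfall 2: Q = 51.12 + 3.560 = 54.68 m³/s; C = (51.12·73.39 + 3.560·484.0)/54.68 = 100.1 mg/L.
After outfall 3: Q = 54.68 + 2.240 = 56.92 m³/s; C = (54.68·100.1 + 2.240·120.0)/56.92 = 100.9 mg/L.

101 mg/L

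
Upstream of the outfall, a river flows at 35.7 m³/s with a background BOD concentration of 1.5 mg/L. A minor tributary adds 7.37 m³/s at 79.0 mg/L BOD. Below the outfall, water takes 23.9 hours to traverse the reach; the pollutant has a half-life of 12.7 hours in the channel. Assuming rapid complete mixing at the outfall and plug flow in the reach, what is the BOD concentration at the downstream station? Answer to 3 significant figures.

Conservation of mass: C = (35.70·1.500 + 7.370·79.00) / 43.07 = 635.8/43.07 = 14.76 mg/L.
Half-life 12.7 h → k = ln 2 / 12.7 = 0.05458 h⁻¹ = 1.310 d⁻¹.
First-order decay: C = 14.76·exp(−k·t) = 14.76·0.2713 = 4.005 mg/L.

4.01 mg/L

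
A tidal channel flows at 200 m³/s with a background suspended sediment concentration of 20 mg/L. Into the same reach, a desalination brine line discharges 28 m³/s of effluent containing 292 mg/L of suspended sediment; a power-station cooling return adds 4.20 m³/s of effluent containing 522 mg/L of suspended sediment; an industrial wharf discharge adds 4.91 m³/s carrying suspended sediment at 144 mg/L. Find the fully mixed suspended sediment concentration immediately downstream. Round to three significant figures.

63.6 mg/L

Mass balance: C = (200.0·20.00 + 28.00·292.0 + 4.200·522.0 + 4.910·144.0) / 237.1 = 15080/237.1 = 63.58 mg/L.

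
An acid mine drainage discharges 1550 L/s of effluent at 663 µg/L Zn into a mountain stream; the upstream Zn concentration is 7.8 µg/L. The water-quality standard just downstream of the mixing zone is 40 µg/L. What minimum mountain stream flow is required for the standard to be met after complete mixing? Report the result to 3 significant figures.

30000 L/s

Set C_mix = 40: (Q·7.800 + 1550·663.0) / (Q + 1550) = 40
→ Q = 1550·(663.0 − 40)/(40 − 7.800) = 29990 L/s.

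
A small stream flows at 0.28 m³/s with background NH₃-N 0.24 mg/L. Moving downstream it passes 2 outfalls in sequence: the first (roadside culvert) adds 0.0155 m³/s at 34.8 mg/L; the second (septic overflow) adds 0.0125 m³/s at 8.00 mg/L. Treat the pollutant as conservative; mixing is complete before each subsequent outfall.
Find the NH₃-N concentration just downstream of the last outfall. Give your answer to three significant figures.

Below outfall 1: Q → 0.2955 m³/s, C = (0.2800·0.2400 + 0.01550·34.80)/0.2955 = 2.053 mg/L.
Below outfall 2: Q → 0.3080 m³/s, C = (0.2955·2.053 + 0.01250·8.000)/0.3080 = 2.294 mg/L.

2.29 mg/L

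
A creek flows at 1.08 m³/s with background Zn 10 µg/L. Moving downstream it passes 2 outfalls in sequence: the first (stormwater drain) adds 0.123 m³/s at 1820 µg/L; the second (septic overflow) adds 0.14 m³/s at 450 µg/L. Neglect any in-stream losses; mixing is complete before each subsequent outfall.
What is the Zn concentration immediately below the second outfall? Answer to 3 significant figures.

222 µg/L

Below outfall 1: Q → 1.203 m³/s, C = (1.080·10.00 + 0.1230·1820)/1.203 = 195.1 µg/L.
Below outfall 2: Q → 1.343 m³/s, C = (1.203·195.1 + 0.1400·450.0)/1.343 = 221.6 µg/L.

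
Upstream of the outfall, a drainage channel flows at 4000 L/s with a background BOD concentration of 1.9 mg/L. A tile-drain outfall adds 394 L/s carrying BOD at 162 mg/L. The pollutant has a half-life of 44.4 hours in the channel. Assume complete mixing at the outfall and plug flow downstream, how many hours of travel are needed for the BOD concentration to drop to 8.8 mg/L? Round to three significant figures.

39.3 h

Mass balance: C = (4000·1.900 + 394.0·162.0) / 4394 = 71430/4394 = 16.26 mg/L.
Half-life 44.4 h → k = ln 2 / 44.4 = 0.01561 h⁻¹ = 0.3747 d⁻¹.
16.26·exp(−k·t) = 8.8 → t = ln(16.26/8.8)/k = 141500 s = 39.31 h.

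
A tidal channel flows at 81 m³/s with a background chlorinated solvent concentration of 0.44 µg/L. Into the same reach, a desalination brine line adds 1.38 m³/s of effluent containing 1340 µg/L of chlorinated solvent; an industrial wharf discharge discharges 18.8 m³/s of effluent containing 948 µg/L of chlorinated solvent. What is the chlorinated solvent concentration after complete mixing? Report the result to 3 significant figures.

195 µg/L

Flow-weighted average: C = (81.00·0.4400 + 1.380·1340 + 18.80·948.0) / 101.2 = 19710/101.2 = 194.8 µg/L.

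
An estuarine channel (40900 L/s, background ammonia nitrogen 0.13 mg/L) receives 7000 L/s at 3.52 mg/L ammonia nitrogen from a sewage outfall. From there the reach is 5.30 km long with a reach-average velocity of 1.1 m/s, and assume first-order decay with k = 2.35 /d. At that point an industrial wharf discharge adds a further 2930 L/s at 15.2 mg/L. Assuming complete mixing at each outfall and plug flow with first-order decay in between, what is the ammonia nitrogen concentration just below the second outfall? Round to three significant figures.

Mass balance: C = (40900·0.1300 + 7000·3.520) / 47900 = 29960/47900 = 0.6254 mg/L; combined flow 47900 L/s.
Travel time t = 5.30·1000 / 1.1 = 4818 s = 1.338 h.
First-order decay: C = 0.6254·exp(−k·t) = 0.6254·0.8772 = 0.5486 mg/L.
At the second outfall, C = (47900·0.5486 + 2930·15.20) / (47900 + 2930) = 1.393 mg/L.

1.39 mg/L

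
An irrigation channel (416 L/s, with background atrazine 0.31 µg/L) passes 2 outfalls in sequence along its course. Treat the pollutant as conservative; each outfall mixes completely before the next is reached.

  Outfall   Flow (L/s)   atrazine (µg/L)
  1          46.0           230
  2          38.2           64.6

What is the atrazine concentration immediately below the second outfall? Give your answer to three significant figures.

Outfall 1: combined Q = 462.0 L/s; C = (416.0·0.3100 + 46.00·230.0)/462.0 = 23.18 µg/L.
Outfall 2: combined Q = 500.2 L/s; C = (462.0·23.18 + 38.20·64.60)/500.2 = 26.34 µg/L.

26.3 µg/L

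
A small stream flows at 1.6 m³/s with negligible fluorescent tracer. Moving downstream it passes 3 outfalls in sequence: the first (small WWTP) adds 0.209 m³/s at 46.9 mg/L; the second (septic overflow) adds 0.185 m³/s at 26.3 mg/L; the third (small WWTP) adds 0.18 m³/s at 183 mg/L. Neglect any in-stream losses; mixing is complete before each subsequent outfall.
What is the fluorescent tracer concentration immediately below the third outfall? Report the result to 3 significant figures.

Outfall 1: combined Q = 1.809 m³/s; C = (1.600·0 + 0.2090·46.90)/1.809 = 5.419 mg/L.
Outfall 2: combined Q = 1.994 m³/s; C = (1.809·5.419 + 0.1850·26.30)/1.994 = 7.356 mg/L.
Outfall 3: combined Q = 2.174 m³/s; C = (1.994·7.356 + 0.1800·183.0)/2.174 = 21.90 mg/L.

21.9 mg/L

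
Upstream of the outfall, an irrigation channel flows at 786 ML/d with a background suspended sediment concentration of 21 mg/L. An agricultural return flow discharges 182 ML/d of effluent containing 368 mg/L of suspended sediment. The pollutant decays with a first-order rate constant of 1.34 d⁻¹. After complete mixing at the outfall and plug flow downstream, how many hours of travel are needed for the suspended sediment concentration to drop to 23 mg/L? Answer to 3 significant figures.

23.7 h

Mixed concentration C = ΣQC/ΣQ = (786.0·21.00 + 182.0·368.0) / 968.0 = 83480/968.0 = 86.24 mg/L.
86.24·exp(−k·t) = 23 → t = ln(86.24/23)/k = 85220 s = 23.67 h.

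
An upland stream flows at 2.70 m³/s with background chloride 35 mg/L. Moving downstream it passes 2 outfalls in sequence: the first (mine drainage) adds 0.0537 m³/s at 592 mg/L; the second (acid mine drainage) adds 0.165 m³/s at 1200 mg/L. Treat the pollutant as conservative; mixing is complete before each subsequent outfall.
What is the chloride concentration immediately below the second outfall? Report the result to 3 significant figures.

111 mg/L

Outfall 1: combined Q = 2.754 m³/s; C = (2.700·35.00 + 0.05370·592.0)/2.754 = 45.86 mg/L.
Outfall 2: combined Q = 2.919 m³/s; C = (2.754·45.86 + 0.1650·1200)/2.919 = 111.1 mg/L.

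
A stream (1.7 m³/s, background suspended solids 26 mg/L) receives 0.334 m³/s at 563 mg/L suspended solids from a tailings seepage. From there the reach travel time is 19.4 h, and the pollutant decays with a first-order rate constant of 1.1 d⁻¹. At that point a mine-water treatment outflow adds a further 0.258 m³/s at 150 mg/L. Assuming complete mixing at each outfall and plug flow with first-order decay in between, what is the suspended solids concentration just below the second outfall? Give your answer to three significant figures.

Flow-weighted average: C = (1.700·26.00 + 0.3340·563.0) / 2.034 = 232.2/2.034 = 114.2 mg/L; combined flow 2.034 m³/s.
Decay over the reach: 114.2·exp(−kt) = 114.2·0.4110 = 46.93 mg/L.
At the second outfall, C = (2.034·46.93 + 0.2580·150.0) / (2.034 + 0.2580) = 58.53 mg/L.

58.5 mg/L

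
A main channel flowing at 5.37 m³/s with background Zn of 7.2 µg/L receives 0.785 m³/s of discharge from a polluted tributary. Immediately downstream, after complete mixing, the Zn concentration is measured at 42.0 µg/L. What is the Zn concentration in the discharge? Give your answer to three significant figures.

Mass balance: 5.370·7.200 + 0.7850·Cₑ = 6.155·42.00
→ Cₑ = (6.155·42.00 − 5.370·7.200) / 0.7850 = 280.1 µg/L.

280 µg/L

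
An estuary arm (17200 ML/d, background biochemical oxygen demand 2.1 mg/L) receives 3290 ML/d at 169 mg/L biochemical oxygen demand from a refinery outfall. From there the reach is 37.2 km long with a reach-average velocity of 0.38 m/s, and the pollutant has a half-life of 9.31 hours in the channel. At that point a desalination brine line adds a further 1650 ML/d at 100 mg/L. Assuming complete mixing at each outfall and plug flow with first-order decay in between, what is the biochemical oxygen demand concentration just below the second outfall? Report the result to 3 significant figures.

Flow-weighted average: C = (17200·2.100 + 3290·169.0) / 20490 = 592100/20490 = 28.90 mg/L; combined flow 20490 ML/d.
Travel time t = 37.2·1000 / 0.38 = 97890 s = 27.19 h.
Half-life 9.31 h → k = ln 2 / 9.31 = 0.07445 h⁻¹ = 1.787 d⁻¹.
Applying C = C₀e^(−kt): 28.90 × 0.1321 = 3.816 mg/L.
At the second outfall, C = (20490·3.816 + 1650·100.0) / (20490 + 1650) = 10.98 mg/L.

11.0 mg/L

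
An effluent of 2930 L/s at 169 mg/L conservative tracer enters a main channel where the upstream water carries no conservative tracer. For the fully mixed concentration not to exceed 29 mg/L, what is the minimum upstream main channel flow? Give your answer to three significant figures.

14100 L/s

Set C_mix = 29: (Q·0 + 2930·169.0) / (Q + 2930) = 29
→ Q = 2930·(169.0 − 29)/(29 − 0) = 14140 L/s.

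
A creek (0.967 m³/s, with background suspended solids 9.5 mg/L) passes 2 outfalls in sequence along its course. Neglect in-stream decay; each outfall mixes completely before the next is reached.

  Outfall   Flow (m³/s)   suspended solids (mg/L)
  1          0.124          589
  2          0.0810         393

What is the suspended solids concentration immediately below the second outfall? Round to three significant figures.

After outfall 1: Q = 0.9670 + 0.1240 = 1.091 m³/s; C = (0.9670·9.500 + 0.1240·589.0)/1.091 = 75.36 mg/L.
After outfall 2: Q = 1.091 + 0.08100 = 1.172 m³/s; C = (1.091·75.36 + 0.08100·393.0)/1.172 = 97.32 mg/L.

97.3 mg/L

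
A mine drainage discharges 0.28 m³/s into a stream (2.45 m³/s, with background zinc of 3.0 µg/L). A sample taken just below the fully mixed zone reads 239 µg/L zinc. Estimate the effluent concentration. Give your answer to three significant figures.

2300 µg/L

Mass balance: 2.450·3.000 + 0.2800·Cₑ = 2.730·239.0
→ Cₑ = (2.730·239.0 − 2.450·3.000) / 0.2800 = 2304 µg/L.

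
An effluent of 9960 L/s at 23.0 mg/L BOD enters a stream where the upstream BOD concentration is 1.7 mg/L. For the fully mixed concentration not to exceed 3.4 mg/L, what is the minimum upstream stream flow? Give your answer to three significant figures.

115000 L/s

Set C_mix = 3.4: (Q·1.700 + 9960·23.00) / (Q + 9960) = 3.4
→ Q = 9960·(23.00 − 3.4)/(3.4 − 1.700) = 114800 L/s.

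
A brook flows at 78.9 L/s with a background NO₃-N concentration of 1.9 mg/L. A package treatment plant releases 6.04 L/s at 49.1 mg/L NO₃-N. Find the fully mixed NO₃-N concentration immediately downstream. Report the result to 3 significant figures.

5.26 mg/L

Flow-weighted average: C = (78.90·1.900 + 6.040·49.10) / 84.94 = 446.5/84.94 = 5.256 mg/L.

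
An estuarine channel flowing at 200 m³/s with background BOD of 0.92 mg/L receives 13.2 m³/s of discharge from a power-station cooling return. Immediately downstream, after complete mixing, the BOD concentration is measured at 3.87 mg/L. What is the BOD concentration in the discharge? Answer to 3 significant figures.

Mass balance: 200.0·0.9200 + 13.20·Cₑ = 213.2·3.870
→ Cₑ = (213.2·3.870 − 200.0·0.9200) / 13.20 = 48.57 mg/L.

48.6 mg/L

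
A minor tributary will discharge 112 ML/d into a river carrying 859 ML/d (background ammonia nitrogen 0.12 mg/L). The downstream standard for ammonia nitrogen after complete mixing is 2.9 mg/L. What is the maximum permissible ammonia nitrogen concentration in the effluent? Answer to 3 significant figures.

At the limit, (Qr·Cr + Qe·Cₑ)/(Qr + Qe) = 2.9:
Cₑ = (971.0·2.9 − 859.0·0.1200) / 112.0 = 24.22 mg/L.

24.2 mg/L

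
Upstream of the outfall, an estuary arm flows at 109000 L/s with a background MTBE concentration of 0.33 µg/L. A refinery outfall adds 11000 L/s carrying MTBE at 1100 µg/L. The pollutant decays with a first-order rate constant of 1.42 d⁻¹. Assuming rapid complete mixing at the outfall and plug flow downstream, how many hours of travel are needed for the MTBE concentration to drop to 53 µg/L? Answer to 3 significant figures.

Conservation of mass: C = (109000·0.3300 + 11000·1100) / 120000 = 12140000/120000 = 101.1 µg/L.
101.1·exp(−k·t) = 53 → t = ln(101.1/53)/k = 39310 s = 10.92 h.

10.9 h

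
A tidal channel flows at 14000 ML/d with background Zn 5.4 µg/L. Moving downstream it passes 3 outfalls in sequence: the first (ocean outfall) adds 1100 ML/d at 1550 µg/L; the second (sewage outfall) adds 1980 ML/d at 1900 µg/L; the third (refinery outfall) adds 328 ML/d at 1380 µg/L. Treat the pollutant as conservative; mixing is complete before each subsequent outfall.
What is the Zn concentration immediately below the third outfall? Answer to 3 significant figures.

344 µg/L

Below outfall 1: Q → 15100 ML/d, C = (14000·5.400 + 1100·1550)/15100 = 117.9 µg/L.
Below outfall 2: Q → 17080 ML/d, C = (15100·117.9 + 1980·1900)/17080 = 324.5 µg/L.
Below outfall 3: Q → 17410 ML/d, C = (17080·324.5 + 328.0·1380)/17410 = 344.4 µg/L.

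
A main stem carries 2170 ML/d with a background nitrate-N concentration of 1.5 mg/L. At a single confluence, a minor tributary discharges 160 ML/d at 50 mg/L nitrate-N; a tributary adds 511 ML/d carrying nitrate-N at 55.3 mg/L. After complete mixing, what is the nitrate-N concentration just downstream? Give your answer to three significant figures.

13.9 mg/L

Flow-weighted average: C = (2170·1.500 + 160.0·50.00 + 511.0·55.30) / 2841 = 39510/2841 = 13.91 mg/L.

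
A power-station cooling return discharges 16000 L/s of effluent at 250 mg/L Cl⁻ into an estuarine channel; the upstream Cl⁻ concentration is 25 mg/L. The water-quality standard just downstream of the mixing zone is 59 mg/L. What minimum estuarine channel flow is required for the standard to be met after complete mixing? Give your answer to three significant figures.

89900 L/s

Set C_mix = 59: (Q·25.00 + 16000·250.0) / (Q + 16000) = 59
→ Q = 16000·(250.0 − 59)/(59 − 25.00) = 89880 L/s.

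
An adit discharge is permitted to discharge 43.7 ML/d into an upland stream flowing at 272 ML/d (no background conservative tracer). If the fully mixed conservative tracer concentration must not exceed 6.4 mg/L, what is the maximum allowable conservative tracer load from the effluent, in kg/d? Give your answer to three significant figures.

Mass balance at the limit: 272.0·0 + 43.70·Cₑ = 315.7·6.4 → Cₑ = 46.24 mg/L.
43.70 ML/d = 0.5058 m³/s. Load = 0.5058 m³/s × 46.24 g/m³ × 86 400 s/d = 2020 kg/d.

2020 kg/d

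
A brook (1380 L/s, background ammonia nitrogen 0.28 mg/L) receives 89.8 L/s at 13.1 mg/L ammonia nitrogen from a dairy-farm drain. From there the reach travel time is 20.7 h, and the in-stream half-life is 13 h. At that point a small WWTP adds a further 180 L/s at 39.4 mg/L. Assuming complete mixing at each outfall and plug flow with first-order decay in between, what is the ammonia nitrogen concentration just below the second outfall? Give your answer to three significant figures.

Mass balance: C = (1380·0.2800 + 89.80·13.10) / 1470 = 1563/1470 = 1.063 mg/L; combined flow 1470 L/s.
Half-life 13 h → k = ln 2 / 13 = 0.05332 h⁻¹ = 1.280 d⁻¹.
Decay over the reach: 1.063·exp(−kt) = 1.063·0.3316 = 0.3526 mg/L.
Second outfall: C = (1470·0.3526 + 180.0·39.40)/1650 = 4.613 mg/L.

4.61 mg/L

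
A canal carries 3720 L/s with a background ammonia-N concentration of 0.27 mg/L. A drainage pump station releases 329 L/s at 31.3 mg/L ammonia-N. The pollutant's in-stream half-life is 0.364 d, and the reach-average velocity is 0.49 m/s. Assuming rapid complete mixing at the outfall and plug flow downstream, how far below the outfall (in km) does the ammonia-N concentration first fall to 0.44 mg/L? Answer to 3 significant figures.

Flow-weighted average: C = (3720·0.2700 + 329.0·31.30) / 4049 = 11300/4049 = 2.791 mg/L.
Half-life 0.364 d → k = ln 2 / 0.364 = 1.904 d⁻¹.
Set 2.791·exp(−k·t) = 0.44 → t = ln(2.791/0.44)/k = 83830 s = 23.28 h.
Distance = v·t = 0.49·83830 = 41070 m = 41.07 km.

41.1 km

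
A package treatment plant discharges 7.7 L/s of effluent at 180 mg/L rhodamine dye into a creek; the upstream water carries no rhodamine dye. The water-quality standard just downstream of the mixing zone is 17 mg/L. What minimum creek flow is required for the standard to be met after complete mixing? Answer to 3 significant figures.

Set C_mix = 17: (Q·0 + 7.700·180.0) / (Q + 7.700) = 17
→ Q = 7.700·(180.0 − 17)/(17 − 0) = 73.83 L/s.

73.8 L/s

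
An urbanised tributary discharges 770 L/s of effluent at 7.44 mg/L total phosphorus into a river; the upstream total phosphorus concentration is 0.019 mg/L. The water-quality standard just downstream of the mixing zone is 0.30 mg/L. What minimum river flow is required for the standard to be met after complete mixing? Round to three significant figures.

19600 L/s

Set C_mix = 0.30: (Q·0.01900 + 770.0·7.440) / (Q + 770.0) = 0.30
→ Q = 770.0·(7.440 − 0.30)/(0.30 − 0.01900) = 19570 L/s.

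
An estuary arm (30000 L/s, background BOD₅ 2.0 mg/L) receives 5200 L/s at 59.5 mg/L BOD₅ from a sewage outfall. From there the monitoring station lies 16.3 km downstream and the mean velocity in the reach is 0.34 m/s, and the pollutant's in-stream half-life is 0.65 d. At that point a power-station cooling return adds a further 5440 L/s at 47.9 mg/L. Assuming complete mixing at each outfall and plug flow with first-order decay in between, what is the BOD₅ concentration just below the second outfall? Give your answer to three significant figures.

11.4 mg/L

Mass balance: C = (30000·2.000 + 5200·59.50) / 35200 = 369400/35200 = 10.49 mg/L; combined flow 35200 L/s.
Travel time t = 16.3·1000 / 0.34 = 47940 s = 13.32 h.
Half-life 0.65 d → k = ln 2 / 0.65 = 1.066 d⁻¹.
First-order decay: C = 10.49·exp(−k·t) = 10.49·0.5534 = 5.807 mg/L.
At the second outfall, C = (35200·5.807 + 5440·47.90) / (35200 + 5440) = 11.44 mg/L.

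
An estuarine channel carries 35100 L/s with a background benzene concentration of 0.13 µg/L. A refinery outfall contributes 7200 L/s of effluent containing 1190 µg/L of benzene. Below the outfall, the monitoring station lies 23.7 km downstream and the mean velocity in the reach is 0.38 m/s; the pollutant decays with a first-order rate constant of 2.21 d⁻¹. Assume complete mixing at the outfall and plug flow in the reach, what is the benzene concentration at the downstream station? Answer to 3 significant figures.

41.1 µg/L

Flow-weighted average: C = (35100·0.1300 + 7200·1190) / 42300 = 8573000/42300 = 202.7 µg/L.
Travel time t = 23.7·1000 / 0.38 = 62370 s = 17.32 h.
Decay over the reach: 202.7·exp(−kt) = 202.7·0.2028 = 41.11 µg/L.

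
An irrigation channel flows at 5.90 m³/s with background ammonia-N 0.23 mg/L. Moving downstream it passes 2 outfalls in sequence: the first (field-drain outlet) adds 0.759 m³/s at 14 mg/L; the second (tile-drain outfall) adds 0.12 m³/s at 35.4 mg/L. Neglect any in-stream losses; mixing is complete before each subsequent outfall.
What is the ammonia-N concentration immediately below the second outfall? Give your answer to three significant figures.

Outfall 1: combined Q = 6.659 m³/s; C = (5.900·0.2300 + 0.7590·14.00)/6.659 = 1.800 mg/L.
Outfall 2: combined Q = 6.779 m³/s; C = (6.659·1.800 + 0.1200·35.40)/6.779 = 2.394 mg/L.

2.39 mg/L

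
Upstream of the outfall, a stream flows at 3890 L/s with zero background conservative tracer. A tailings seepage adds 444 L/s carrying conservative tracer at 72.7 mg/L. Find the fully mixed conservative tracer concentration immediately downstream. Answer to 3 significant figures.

Mixed concentration C = ΣQC/ΣQ = (3890·0 + 444.0·72.70) / 4334 = 32280/4334 = 7.448 mg/L.

7.45 mg/L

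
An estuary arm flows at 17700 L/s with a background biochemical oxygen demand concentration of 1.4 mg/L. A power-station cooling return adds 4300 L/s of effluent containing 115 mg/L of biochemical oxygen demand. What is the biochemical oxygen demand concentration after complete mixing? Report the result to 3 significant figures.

Flow-weighted average: C = (17700·1.400 + 4300·115.0) / 22000 = 519300/22000 = 23.60 mg/L.

23.6 mg/L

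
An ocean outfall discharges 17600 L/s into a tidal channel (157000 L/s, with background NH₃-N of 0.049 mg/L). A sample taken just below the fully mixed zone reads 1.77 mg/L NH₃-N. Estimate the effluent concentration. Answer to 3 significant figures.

17.1 mg/L

Mass balance: 157000·0.04900 + 17600·Cₑ = 174600·1.770
→ Cₑ = (174600·1.770 − 157000·0.04900) / 17600 = 17.12 mg/L.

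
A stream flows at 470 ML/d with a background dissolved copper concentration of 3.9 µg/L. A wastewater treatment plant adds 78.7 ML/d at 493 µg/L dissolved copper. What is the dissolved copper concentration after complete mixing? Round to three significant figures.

Mixed concentration C = ΣQC/ΣQ = (470.0·3.900 + 78.70·493.0) / 548.7 = 40630/548.7 = 74.05 µg/L.

74.1 µg/L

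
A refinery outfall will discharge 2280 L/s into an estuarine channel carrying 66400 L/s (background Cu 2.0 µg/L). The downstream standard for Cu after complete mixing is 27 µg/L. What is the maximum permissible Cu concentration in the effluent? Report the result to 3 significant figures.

755 µg/L

At the limit, (Qr·Cr + Qe·Cₑ)/(Qr + Qe) = 27:
Cₑ = (68680·27 − 66400·2.000) / 2280 = 755.1 µg/L.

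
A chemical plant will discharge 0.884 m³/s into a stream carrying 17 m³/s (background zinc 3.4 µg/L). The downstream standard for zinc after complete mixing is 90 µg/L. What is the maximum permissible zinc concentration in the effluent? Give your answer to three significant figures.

1760 µg/L

At the limit, (Qr·Cr + Qe·Cₑ)/(Qr + Qe) = 90:
Cₑ = (17.88·90 − 17.00·3.400) / 0.8840 = 1755 µg/L.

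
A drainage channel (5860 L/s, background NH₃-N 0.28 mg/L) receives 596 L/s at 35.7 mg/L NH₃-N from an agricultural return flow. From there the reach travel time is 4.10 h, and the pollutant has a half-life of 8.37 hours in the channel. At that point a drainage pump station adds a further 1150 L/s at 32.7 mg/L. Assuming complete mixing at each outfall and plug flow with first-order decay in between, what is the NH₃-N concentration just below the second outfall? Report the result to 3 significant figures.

7.09 mg/L

After mixing, C = (5860·0.2800 + 596.0·35.70) / 6456 = 22920/6456 = 3.550 mg/L; combined flow 6456 L/s.
Half-life 8.37 h → k = ln 2 / 8.37 = 0.08281 h⁻¹ = 1.988 d⁻¹.
After decay, C = 3.550 × e^(−kt) = 3.550 × 0.7121 = 2.528 mg/L.
Second outfall: C = (6456·2.528 + 1150·32.70)/7606 = 7.090 mg/L.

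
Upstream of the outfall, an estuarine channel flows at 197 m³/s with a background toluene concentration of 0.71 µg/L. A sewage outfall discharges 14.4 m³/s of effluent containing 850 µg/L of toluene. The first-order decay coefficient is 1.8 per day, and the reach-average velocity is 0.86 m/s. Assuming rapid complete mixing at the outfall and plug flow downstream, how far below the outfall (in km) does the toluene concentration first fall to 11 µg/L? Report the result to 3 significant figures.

69.0 km

Flow-weighted average: C = (197.0·0.7100 + 14.40·850.0) / 211.4 = 12380/211.4 = 58.56 µg/L.
Set 58.56·exp(−k·t) = 11 → t = ln(58.56/11)/k = 80260 s = 22.30 h.
Distance = v·t = 0.86·80260 = 69030 m = 69.03 km.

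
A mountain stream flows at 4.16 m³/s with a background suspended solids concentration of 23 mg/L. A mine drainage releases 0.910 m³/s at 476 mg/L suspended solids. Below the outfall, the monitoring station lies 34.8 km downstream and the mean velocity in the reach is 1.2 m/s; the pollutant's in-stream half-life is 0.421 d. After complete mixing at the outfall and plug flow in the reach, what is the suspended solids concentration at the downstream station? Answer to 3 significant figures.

60.0 mg/L

Mixed concentration C = ΣQC/ΣQ = (4.160·23.00 + 0.9100·476.0) / 5.070 = 528.8/5.070 = 104.3 mg/L.
Travel time t = 34.8·1000 / 1.2 = 29000 s = 8.056 h.
Half-life 0.421 d → k = ln 2 / 0.421 = 1.646 d⁻¹.
First-order decay: C = 104.3·exp(−k·t) = 104.3·0.5754 = 60.02 mg/L.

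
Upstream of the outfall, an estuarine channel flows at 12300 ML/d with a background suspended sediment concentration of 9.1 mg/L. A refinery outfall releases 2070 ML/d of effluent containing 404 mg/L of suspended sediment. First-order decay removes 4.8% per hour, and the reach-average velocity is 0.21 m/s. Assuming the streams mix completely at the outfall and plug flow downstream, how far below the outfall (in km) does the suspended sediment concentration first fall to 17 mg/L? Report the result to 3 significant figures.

Mass balance: C = (12300·9.100 + 2070·404.0) / 14370 = 948200/14370 = 65.99 mg/L.
4.8%/h lost → k = −ln(1 − 0.048) = 0.04919 h⁻¹.
Set 65.99·exp(−k·t) = 17 → t = ln(65.99/17)/k = 99260 s = 27.57 h.
Distance = v·t = 0.21·99260 = 20840 m = 20.84 km.

20.8 km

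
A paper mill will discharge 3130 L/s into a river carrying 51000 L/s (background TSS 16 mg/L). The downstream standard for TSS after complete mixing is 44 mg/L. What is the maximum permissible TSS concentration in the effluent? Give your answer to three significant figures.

500 mg/L

At the limit, (Qr·Cr + Qe·Cₑ)/(Qr + Qe) = 44:
Cₑ = (54130·44 − 51000·16.00) / 3130 = 500.2 mg/L.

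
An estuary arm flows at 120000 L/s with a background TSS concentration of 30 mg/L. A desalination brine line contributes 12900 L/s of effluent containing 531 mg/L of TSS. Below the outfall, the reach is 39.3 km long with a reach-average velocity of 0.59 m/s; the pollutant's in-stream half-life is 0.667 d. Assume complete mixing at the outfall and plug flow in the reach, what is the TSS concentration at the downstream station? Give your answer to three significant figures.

35.3 mg/L

Conservation of mass: C = (120000·30.00 + 12900·531.0) / 132900 = 10450000/132900 = 78.63 mg/L.
Travel time t = 39.3·1000 / 0.59 = 66610 s = 18.50 h.
Half-life 0.667 d → k = ln 2 / 0.667 = 1.039 d⁻¹.
After decay, C = 78.63 × e^(−kt) = 78.63 × 0.4488 = 35.29 mg/L.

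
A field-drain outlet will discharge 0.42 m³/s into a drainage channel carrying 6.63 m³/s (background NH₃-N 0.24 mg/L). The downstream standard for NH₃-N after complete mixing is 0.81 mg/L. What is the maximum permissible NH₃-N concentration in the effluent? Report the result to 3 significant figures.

9.81 mg/L

At the limit, (Qr·Cr + Qe·Cₑ)/(Qr + Qe) = 0.81:
Cₑ = (7.050·0.81 − 6.630·0.2400) / 0.4200 = 9.808 mg/L.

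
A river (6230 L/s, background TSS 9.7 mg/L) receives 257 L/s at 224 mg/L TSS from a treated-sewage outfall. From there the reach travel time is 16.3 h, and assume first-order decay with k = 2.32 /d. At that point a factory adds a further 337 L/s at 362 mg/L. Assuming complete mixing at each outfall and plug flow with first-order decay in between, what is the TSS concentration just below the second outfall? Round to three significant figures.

21.5 mg/L

Flow-weighted average: C = (6230·9.700 + 257.0·224.0) / 6487 = 118000/6487 = 18.19 mg/L; combined flow 6487 L/s.
Applying C = C₀e^(−kt): 18.19 × 0.2069 = 3.763 mg/L.
At the second outfall, C = (6487·3.763 + 337.0·362.0) / (6487 + 337.0) = 21.45 mg/L.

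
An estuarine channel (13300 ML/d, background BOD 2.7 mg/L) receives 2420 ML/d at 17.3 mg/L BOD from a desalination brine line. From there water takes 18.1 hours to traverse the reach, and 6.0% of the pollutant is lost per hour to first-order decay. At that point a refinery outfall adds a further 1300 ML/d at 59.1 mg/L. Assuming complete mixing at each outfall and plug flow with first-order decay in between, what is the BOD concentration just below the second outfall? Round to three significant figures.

After mixing, C = (13300·2.700 + 2420·17.30) / 15720 = 77780/15720 = 4.948 mg/L; combined flow 15720 ML/d.
6.0%/h lost → k = −ln(1 − 0.06) = 0.06188 h⁻¹.
After decay, C = 4.948 × e^(−kt) = 4.948 × 0.3263 = 1.614 mg/L.
Second outfall: C = (15720·1.614 + 1300·59.10)/17020 = 6.005 mg/L.

6.01 mg/L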